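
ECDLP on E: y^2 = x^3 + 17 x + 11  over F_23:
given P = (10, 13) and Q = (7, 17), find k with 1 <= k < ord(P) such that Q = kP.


Enumerate multiples of P until we hit Q = (7, 17):
  1P = (10, 13)
  2P = (16, 20)
  3P = (22, 19)
  4P = (20, 5)
  5P = (1, 12)
  6P = (14, 7)
  7P = (7, 17)
Match found at i = 7.

k = 7


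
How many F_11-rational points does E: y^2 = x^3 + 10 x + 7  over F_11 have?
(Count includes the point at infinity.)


For each x in F_11, count y with y^2 = x^3 + 10 x + 7 mod 11:
  x = 3: RHS = 9, y in [3, 8]  -> 2 point(s)
  x = 4: RHS = 1, y in [1, 10]  -> 2 point(s)
  x = 8: RHS = 5, y in [4, 7]  -> 2 point(s)
  x = 9: RHS = 1, y in [1, 10]  -> 2 point(s)
Affine points: 8. Add the point at infinity: total = 9.

#E(F_11) = 9


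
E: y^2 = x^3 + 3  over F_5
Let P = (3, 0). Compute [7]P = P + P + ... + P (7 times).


k = 7 = 111_2 (binary, LSB first: 111)
Double-and-add from P = (3, 0):
  bit 0 = 1: acc = O + (3, 0) = (3, 0)
  bit 1 = 1: acc = (3, 0) + O = (3, 0)
  bit 2 = 1: acc = (3, 0) + O = (3, 0)

7P = (3, 0)


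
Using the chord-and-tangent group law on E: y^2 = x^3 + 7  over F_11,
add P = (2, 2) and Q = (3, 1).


P != Q, so use the chord formula.
s = (y2 - y1) / (x2 - x1) = (10) / (1) mod 11 = 10
x3 = s^2 - x1 - x2 mod 11 = 10^2 - 2 - 3 = 7
y3 = s (x1 - x3) - y1 mod 11 = 10 * (2 - 7) - 2 = 3

P + Q = (7, 3)


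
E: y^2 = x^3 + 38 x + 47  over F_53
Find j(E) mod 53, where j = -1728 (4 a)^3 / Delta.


Delta = -16(4 a^3 + 27 b^2) mod 53 = 2
-1728 * (4 a)^3 = -1728 * (4*38)^3 mod 53 = 5
j = 5 * 2^(-1) mod 53 = 29

j = 29 (mod 53)


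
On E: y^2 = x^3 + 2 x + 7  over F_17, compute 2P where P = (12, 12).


Doubling: s = (3 x1^2 + a) / (2 y1)
s = (3*12^2 + 2) / (2*12) mod 17 = 11
x3 = s^2 - 2 x1 mod 17 = 11^2 - 2*12 = 12
y3 = s (x1 - x3) - y1 mod 17 = 11 * (12 - 12) - 12 = 5

2P = (12, 5)


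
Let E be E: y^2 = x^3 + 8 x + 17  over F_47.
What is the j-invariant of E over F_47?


Delta = -16(4 a^3 + 27 b^2) mod 47 = 22
-1728 * (4 a)^3 = -1728 * (4*8)^3 mod 47 = 5
j = 5 * 22^(-1) mod 47 = 28

j = 28 (mod 47)


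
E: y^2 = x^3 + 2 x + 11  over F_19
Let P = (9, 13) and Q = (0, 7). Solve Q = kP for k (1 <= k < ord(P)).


Enumerate multiples of P until we hit Q = (0, 7):
  1P = (9, 13)
  2P = (10, 9)
  3P = (16, 15)
  4P = (3, 5)
  5P = (13, 7)
  6P = (4, 8)
  7P = (7, 8)
  8P = (14, 3)
  9P = (0, 7)
Match found at i = 9.

k = 9


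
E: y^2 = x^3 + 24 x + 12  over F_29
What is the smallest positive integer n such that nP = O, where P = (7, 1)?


Compute successive multiples of P until we hit O:
  1P = (7, 1)
  2P = (10, 18)
  3P = (28, 25)
  4P = (3, 16)
  5P = (24, 12)
  6P = (22, 20)
  7P = (23, 0)
  8P = (22, 9)
  ... (continuing to 14P)
  14P = O

ord(P) = 14


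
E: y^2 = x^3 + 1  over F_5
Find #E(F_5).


For each x in F_5, count y with y^2 = x^3 + 0 x + 1 mod 5:
  x = 0: RHS = 1, y in [1, 4]  -> 2 point(s)
  x = 2: RHS = 4, y in [2, 3]  -> 2 point(s)
  x = 4: RHS = 0, y in [0]  -> 1 point(s)
Affine points: 5. Add the point at infinity: total = 6.

#E(F_5) = 6


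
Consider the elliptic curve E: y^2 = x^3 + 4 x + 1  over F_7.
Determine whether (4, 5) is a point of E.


Check whether y^2 = x^3 + 4 x + 1 (mod 7) for (x, y) = (4, 5).
LHS: y^2 = 5^2 mod 7 = 4
RHS: x^3 + 4 x + 1 = 4^3 + 4*4 + 1 mod 7 = 4
LHS = RHS

Yes, on the curve


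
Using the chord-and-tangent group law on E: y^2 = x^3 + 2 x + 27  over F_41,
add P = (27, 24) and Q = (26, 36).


P != Q, so use the chord formula.
s = (y2 - y1) / (x2 - x1) = (12) / (40) mod 41 = 29
x3 = s^2 - x1 - x2 mod 41 = 29^2 - 27 - 26 = 9
y3 = s (x1 - x3) - y1 mod 41 = 29 * (27 - 9) - 24 = 6

P + Q = (9, 6)


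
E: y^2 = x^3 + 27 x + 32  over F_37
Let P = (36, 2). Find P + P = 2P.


Doubling: s = (3 x1^2 + a) / (2 y1)
s = (3*36^2 + 27) / (2*2) mod 37 = 26
x3 = s^2 - 2 x1 mod 37 = 26^2 - 2*36 = 12
y3 = s (x1 - x3) - y1 mod 37 = 26 * (36 - 12) - 2 = 30

2P = (12, 30)


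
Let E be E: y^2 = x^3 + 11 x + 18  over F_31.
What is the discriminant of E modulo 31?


4 a^3 + 27 b^2 = 4*11^3 + 27*18^2 = 5324 + 8748 = 14072
Delta = -16 * (14072) = -225152
Delta mod 31 = 1

Delta = 1 (mod 31)


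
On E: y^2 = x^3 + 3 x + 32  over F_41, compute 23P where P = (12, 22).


k = 23 = 10111_2 (binary, LSB first: 11101)
Double-and-add from P = (12, 22):
  bit 0 = 1: acc = O + (12, 22) = (12, 22)
  bit 1 = 1: acc = (12, 22) + (9, 3) = (10, 18)
  bit 2 = 1: acc = (10, 18) + (23, 38) = (6, 26)
  bit 3 = 0: acc unchanged = (6, 26)
  bit 4 = 1: acc = (6, 26) + (30, 29) = (30, 12)

23P = (30, 12)


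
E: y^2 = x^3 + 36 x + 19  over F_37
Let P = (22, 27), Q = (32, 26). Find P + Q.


P != Q, so use the chord formula.
s = (y2 - y1) / (x2 - x1) = (36) / (10) mod 37 = 11
x3 = s^2 - x1 - x2 mod 37 = 11^2 - 22 - 32 = 30
y3 = s (x1 - x3) - y1 mod 37 = 11 * (22 - 30) - 27 = 33

P + Q = (30, 33)


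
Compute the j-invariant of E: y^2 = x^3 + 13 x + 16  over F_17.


Delta = -16(4 a^3 + 27 b^2) mod 17 = 9
-1728 * (4 a)^3 = -1728 * (4*13)^3 mod 17 = 6
j = 6 * 9^(-1) mod 17 = 12

j = 12 (mod 17)


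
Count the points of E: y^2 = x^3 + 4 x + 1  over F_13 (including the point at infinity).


For each x in F_13, count y with y^2 = x^3 + 4 x + 1 mod 13:
  x = 0: RHS = 1, y in [1, 12]  -> 2 point(s)
  x = 2: RHS = 4, y in [2, 11]  -> 2 point(s)
  x = 3: RHS = 1, y in [1, 12]  -> 2 point(s)
  x = 4: RHS = 3, y in [4, 9]  -> 2 point(s)
  x = 5: RHS = 3, y in [4, 9]  -> 2 point(s)
  x = 8: RHS = 12, y in [5, 8]  -> 2 point(s)
  x = 9: RHS = 12, y in [5, 8]  -> 2 point(s)
  x = 10: RHS = 1, y in [1, 12]  -> 2 point(s)
  x = 12: RHS = 9, y in [3, 10]  -> 2 point(s)
Affine points: 18. Add the point at infinity: total = 19.

#E(F_13) = 19


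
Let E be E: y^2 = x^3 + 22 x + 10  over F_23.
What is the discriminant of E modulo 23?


4 a^3 + 27 b^2 = 4*22^3 + 27*10^2 = 42592 + 2700 = 45292
Delta = -16 * (45292) = -724672
Delta mod 23 = 12

Delta = 12 (mod 23)


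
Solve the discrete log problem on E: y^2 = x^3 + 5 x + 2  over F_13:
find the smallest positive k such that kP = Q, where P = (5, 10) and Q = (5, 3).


Enumerate multiples of P until we hit Q = (5, 3):
  1P = (5, 10)
  2P = (6, 12)
  3P = (6, 1)
  4P = (5, 3)
Match found at i = 4.

k = 4


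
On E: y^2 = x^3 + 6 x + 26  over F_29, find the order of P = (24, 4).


Compute successive multiples of P until we hit O:
  1P = (24, 4)
  2P = (16, 19)
  3P = (12, 17)
  4P = (27, 21)
  5P = (23, 21)
  6P = (10, 19)
  7P = (25, 24)
  8P = (3, 10)
  ... (continuing to 27P)
  27P = O

ord(P) = 27


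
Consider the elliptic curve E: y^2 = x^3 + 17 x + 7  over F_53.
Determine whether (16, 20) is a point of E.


Check whether y^2 = x^3 + 17 x + 7 (mod 53) for (x, y) = (16, 20).
LHS: y^2 = 20^2 mod 53 = 29
RHS: x^3 + 17 x + 7 = 16^3 + 17*16 + 7 mod 53 = 29
LHS = RHS

Yes, on the curve


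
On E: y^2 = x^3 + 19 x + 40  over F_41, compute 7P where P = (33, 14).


k = 7 = 111_2 (binary, LSB first: 111)
Double-and-add from P = (33, 14):
  bit 0 = 1: acc = O + (33, 14) = (33, 14)
  bit 1 = 1: acc = (33, 14) + (15, 25) = (14, 4)
  bit 2 = 1: acc = (14, 4) + (2, 39) = (15, 16)

7P = (15, 16)


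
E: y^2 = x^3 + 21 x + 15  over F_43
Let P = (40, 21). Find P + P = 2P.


Doubling: s = (3 x1^2 + a) / (2 y1)
s = (3*40^2 + 21) / (2*21) mod 43 = 38
x3 = s^2 - 2 x1 mod 43 = 38^2 - 2*40 = 31
y3 = s (x1 - x3) - y1 mod 43 = 38 * (40 - 31) - 21 = 20

2P = (31, 20)


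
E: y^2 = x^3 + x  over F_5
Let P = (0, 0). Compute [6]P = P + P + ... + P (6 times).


k = 6 = 110_2 (binary, LSB first: 011)
Double-and-add from P = (0, 0):
  bit 0 = 0: acc unchanged = O
  bit 1 = 1: acc = O + O = O
  bit 2 = 1: acc = O + O = O

6P = O


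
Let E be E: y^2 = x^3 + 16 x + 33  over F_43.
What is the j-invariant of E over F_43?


Delta = -16(4 a^3 + 27 b^2) mod 43 = 42
-1728 * (4 a)^3 = -1728 * (4*16)^3 mod 43 = 1
j = 1 * 42^(-1) mod 43 = 42

j = 42 (mod 43)


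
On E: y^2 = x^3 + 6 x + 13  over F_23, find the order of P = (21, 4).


Compute successive multiples of P until we hit O:
  1P = (21, 4)
  2P = (22, 11)
  3P = (6, 9)
  4P = (14, 9)
  5P = (4, 20)
  6P = (0, 6)
  7P = (3, 14)
  8P = (3, 9)
  ... (continuing to 15P)
  15P = O

ord(P) = 15


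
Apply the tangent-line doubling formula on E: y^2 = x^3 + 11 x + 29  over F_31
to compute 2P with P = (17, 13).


Doubling: s = (3 x1^2 + a) / (2 y1)
s = (3*17^2 + 11) / (2*13) mod 31 = 29
x3 = s^2 - 2 x1 mod 31 = 29^2 - 2*17 = 1
y3 = s (x1 - x3) - y1 mod 31 = 29 * (17 - 1) - 13 = 17

2P = (1, 17)


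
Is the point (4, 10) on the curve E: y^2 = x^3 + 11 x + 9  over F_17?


Check whether y^2 = x^3 + 11 x + 9 (mod 17) for (x, y) = (4, 10).
LHS: y^2 = 10^2 mod 17 = 15
RHS: x^3 + 11 x + 9 = 4^3 + 11*4 + 9 mod 17 = 15
LHS = RHS

Yes, on the curve


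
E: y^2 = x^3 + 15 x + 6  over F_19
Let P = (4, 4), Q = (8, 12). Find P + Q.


P != Q, so use the chord formula.
s = (y2 - y1) / (x2 - x1) = (8) / (4) mod 19 = 2
x3 = s^2 - x1 - x2 mod 19 = 2^2 - 4 - 8 = 11
y3 = s (x1 - x3) - y1 mod 19 = 2 * (4 - 11) - 4 = 1

P + Q = (11, 1)


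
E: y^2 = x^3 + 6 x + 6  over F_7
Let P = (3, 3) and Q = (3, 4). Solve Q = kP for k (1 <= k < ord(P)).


Enumerate multiples of P until we hit Q = (3, 4):
  1P = (3, 3)
  2P = (5, 0)
  3P = (3, 4)
Match found at i = 3.

k = 3


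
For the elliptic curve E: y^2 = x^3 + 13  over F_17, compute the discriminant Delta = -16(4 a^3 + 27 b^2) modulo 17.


4 a^3 + 27 b^2 = 4*0^3 + 27*13^2 = 0 + 4563 = 4563
Delta = -16 * (4563) = -73008
Delta mod 17 = 7

Delta = 7 (mod 17)


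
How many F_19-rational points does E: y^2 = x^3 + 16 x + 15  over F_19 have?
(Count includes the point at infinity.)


For each x in F_19, count y with y^2 = x^3 + 16 x + 15 mod 19:
  x = 2: RHS = 17, y in [6, 13]  -> 2 point(s)
  x = 5: RHS = 11, y in [7, 12]  -> 2 point(s)
  x = 6: RHS = 4, y in [2, 17]  -> 2 point(s)
  x = 8: RHS = 9, y in [3, 16]  -> 2 point(s)
  x = 10: RHS = 16, y in [4, 15]  -> 2 point(s)
  x = 12: RHS = 16, y in [4, 15]  -> 2 point(s)
  x = 13: RHS = 7, y in [8, 11]  -> 2 point(s)
  x = 14: RHS = 0, y in [0]  -> 1 point(s)
  x = 15: RHS = 1, y in [1, 18]  -> 2 point(s)
  x = 16: RHS = 16, y in [4, 15]  -> 2 point(s)
  x = 18: RHS = 17, y in [6, 13]  -> 2 point(s)
Affine points: 21. Add the point at infinity: total = 22.

#E(F_19) = 22


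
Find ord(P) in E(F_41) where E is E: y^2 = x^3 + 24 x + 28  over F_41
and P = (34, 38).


Compute successive multiples of P until we hit O:
  1P = (34, 38)
  2P = (37, 27)
  3P = (29, 12)
  4P = (28, 26)
  5P = (24, 23)
  6P = (16, 30)
  7P = (16, 11)
  8P = (24, 18)
  ... (continuing to 13P)
  13P = O

ord(P) = 13


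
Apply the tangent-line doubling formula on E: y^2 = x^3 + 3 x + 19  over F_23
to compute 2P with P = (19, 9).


Doubling: s = (3 x1^2 + a) / (2 y1)
s = (3*19^2 + 3) / (2*9) mod 23 = 22
x3 = s^2 - 2 x1 mod 23 = 22^2 - 2*19 = 9
y3 = s (x1 - x3) - y1 mod 23 = 22 * (19 - 9) - 9 = 4

2P = (9, 4)


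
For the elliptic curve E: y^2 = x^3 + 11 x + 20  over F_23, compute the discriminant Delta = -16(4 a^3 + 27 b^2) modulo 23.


4 a^3 + 27 b^2 = 4*11^3 + 27*20^2 = 5324 + 10800 = 16124
Delta = -16 * (16124) = -257984
Delta mod 23 = 7

Delta = 7 (mod 23)


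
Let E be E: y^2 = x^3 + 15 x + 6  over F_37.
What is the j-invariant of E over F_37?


Delta = -16(4 a^3 + 27 b^2) mod 37 = 31
-1728 * (4 a)^3 = -1728 * (4*15)^3 mod 37 = 8
j = 8 * 31^(-1) mod 37 = 11

j = 11 (mod 37)


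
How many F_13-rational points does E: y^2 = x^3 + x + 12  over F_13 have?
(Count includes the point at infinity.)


For each x in F_13, count y with y^2 = x^3 + 1 x + 12 mod 13:
  x = 0: RHS = 12, y in [5, 8]  -> 2 point(s)
  x = 1: RHS = 1, y in [1, 12]  -> 2 point(s)
  x = 2: RHS = 9, y in [3, 10]  -> 2 point(s)
  x = 3: RHS = 3, y in [4, 9]  -> 2 point(s)
  x = 5: RHS = 12, y in [5, 8]  -> 2 point(s)
  x = 6: RHS = 0, y in [0]  -> 1 point(s)
  x = 8: RHS = 12, y in [5, 8]  -> 2 point(s)
  x = 9: RHS = 9, y in [3, 10]  -> 2 point(s)
  x = 12: RHS = 10, y in [6, 7]  -> 2 point(s)
Affine points: 17. Add the point at infinity: total = 18.

#E(F_13) = 18


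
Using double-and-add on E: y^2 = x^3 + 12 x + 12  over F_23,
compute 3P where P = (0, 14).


k = 3 = 11_2 (binary, LSB first: 11)
Double-and-add from P = (0, 14):
  bit 0 = 1: acc = O + (0, 14) = (0, 14)
  bit 1 = 1: acc = (0, 14) + (3, 11) = (21, 7)

3P = (21, 7)


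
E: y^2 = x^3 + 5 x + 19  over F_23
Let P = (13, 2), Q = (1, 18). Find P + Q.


P != Q, so use the chord formula.
s = (y2 - y1) / (x2 - x1) = (16) / (11) mod 23 = 14
x3 = s^2 - x1 - x2 mod 23 = 14^2 - 13 - 1 = 21
y3 = s (x1 - x3) - y1 mod 23 = 14 * (13 - 21) - 2 = 1

P + Q = (21, 1)


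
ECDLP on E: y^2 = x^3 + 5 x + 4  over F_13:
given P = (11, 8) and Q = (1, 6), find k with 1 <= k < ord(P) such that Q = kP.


Enumerate multiples of P until we hit Q = (1, 6):
  1P = (11, 8)
  2P = (0, 11)
  3P = (1, 7)
  4P = (4, 7)
  5P = (2, 10)
  6P = (10, 12)
  7P = (8, 6)
  8P = (6, 4)
  9P = (6, 9)
  10P = (8, 7)
  11P = (10, 1)
  12P = (2, 3)
  13P = (4, 6)
  14P = (1, 6)
Match found at i = 14.

k = 14


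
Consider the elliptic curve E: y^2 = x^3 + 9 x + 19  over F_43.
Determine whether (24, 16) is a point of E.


Check whether y^2 = x^3 + 9 x + 19 (mod 43) for (x, y) = (24, 16).
LHS: y^2 = 16^2 mod 43 = 41
RHS: x^3 + 9 x + 19 = 24^3 + 9*24 + 19 mod 43 = 41
LHS = RHS

Yes, on the curve


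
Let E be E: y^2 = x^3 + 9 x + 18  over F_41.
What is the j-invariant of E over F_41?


Delta = -16(4 a^3 + 27 b^2) mod 41 = 8
-1728 * (4 a)^3 = -1728 * (4*9)^3 mod 41 = 12
j = 12 * 8^(-1) mod 41 = 22

j = 22 (mod 41)


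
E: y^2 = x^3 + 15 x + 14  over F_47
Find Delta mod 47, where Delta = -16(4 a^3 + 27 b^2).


4 a^3 + 27 b^2 = 4*15^3 + 27*14^2 = 13500 + 5292 = 18792
Delta = -16 * (18792) = -300672
Delta mod 47 = 34

Delta = 34 (mod 47)


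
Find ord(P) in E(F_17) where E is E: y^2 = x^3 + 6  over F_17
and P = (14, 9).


Compute successive multiples of P until we hit O:
  1P = (14, 9)
  2P = (4, 6)
  3P = (3, 13)
  4P = (8, 12)
  5P = (8, 5)
  6P = (3, 4)
  7P = (4, 11)
  8P = (14, 8)
  ... (continuing to 9P)
  9P = O

ord(P) = 9


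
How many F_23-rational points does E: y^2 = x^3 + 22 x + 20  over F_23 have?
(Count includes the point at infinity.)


For each x in F_23, count y with y^2 = x^3 + 22 x + 20 mod 23:
  x = 2: RHS = 3, y in [7, 16]  -> 2 point(s)
  x = 5: RHS = 2, y in [5, 18]  -> 2 point(s)
  x = 6: RHS = 0, y in [0]  -> 1 point(s)
  x = 8: RHS = 18, y in [8, 15]  -> 2 point(s)
  x = 9: RHS = 4, y in [2, 21]  -> 2 point(s)
  x = 11: RHS = 6, y in [11, 12]  -> 2 point(s)
  x = 14: RHS = 13, y in [6, 17]  -> 2 point(s)
  x = 16: RHS = 6, y in [11, 12]  -> 2 point(s)
  x = 19: RHS = 6, y in [11, 12]  -> 2 point(s)
Affine points: 17. Add the point at infinity: total = 18.

#E(F_23) = 18


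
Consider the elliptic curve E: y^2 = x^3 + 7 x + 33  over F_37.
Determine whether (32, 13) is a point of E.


Check whether y^2 = x^3 + 7 x + 33 (mod 37) for (x, y) = (32, 13).
LHS: y^2 = 13^2 mod 37 = 21
RHS: x^3 + 7 x + 33 = 32^3 + 7*32 + 33 mod 37 = 21
LHS = RHS

Yes, on the curve


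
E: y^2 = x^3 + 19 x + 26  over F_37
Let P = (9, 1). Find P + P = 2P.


Doubling: s = (3 x1^2 + a) / (2 y1)
s = (3*9^2 + 19) / (2*1) mod 37 = 20
x3 = s^2 - 2 x1 mod 37 = 20^2 - 2*9 = 12
y3 = s (x1 - x3) - y1 mod 37 = 20 * (9 - 12) - 1 = 13

2P = (12, 13)


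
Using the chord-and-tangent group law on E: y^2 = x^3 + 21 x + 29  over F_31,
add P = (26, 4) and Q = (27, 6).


P != Q, so use the chord formula.
s = (y2 - y1) / (x2 - x1) = (2) / (1) mod 31 = 2
x3 = s^2 - x1 - x2 mod 31 = 2^2 - 26 - 27 = 13
y3 = s (x1 - x3) - y1 mod 31 = 2 * (26 - 13) - 4 = 22

P + Q = (13, 22)


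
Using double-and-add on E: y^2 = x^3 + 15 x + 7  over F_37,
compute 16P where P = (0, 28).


k = 16 = 10000_2 (binary, LSB first: 00001)
Double-and-add from P = (0, 28):
  bit 0 = 0: acc unchanged = O
  bit 1 = 0: acc unchanged = O
  bit 2 = 0: acc unchanged = O
  bit 3 = 0: acc unchanged = O
  bit 4 = 1: acc = O + (0, 9) = (0, 9)

16P = (0, 9)


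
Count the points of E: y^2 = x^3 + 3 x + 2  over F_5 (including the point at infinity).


For each x in F_5, count y with y^2 = x^3 + 3 x + 2 mod 5:
  x = 1: RHS = 1, y in [1, 4]  -> 2 point(s)
  x = 2: RHS = 1, y in [1, 4]  -> 2 point(s)
Affine points: 4. Add the point at infinity: total = 5.

#E(F_5) = 5


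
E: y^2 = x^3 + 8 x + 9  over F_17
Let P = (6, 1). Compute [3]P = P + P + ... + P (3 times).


k = 3 = 11_2 (binary, LSB first: 11)
Double-and-add from P = (6, 1):
  bit 0 = 1: acc = O + (6, 1) = (6, 1)
  bit 1 = 1: acc = (6, 1) + (3, 3) = (16, 0)

3P = (16, 0)


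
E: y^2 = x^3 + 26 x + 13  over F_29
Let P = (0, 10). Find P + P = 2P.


Doubling: s = (3 x1^2 + a) / (2 y1)
s = (3*0^2 + 26) / (2*10) mod 29 = 10
x3 = s^2 - 2 x1 mod 29 = 10^2 - 2*0 = 13
y3 = s (x1 - x3) - y1 mod 29 = 10 * (0 - 13) - 10 = 5

2P = (13, 5)


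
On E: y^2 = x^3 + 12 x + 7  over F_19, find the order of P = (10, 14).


Compute successive multiples of P until we hit O:
  1P = (10, 14)
  2P = (8, 11)
  3P = (8, 8)
  4P = (10, 5)
  5P = O

ord(P) = 5


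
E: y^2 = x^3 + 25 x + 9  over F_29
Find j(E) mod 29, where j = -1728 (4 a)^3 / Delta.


Delta = -16(4 a^3 + 27 b^2) mod 29 = 18
-1728 * (4 a)^3 = -1728 * (4*25)^3 mod 29 = 3
j = 3 * 18^(-1) mod 29 = 5

j = 5 (mod 29)


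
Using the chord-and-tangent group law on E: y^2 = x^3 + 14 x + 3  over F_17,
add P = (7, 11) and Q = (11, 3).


P != Q, so use the chord formula.
s = (y2 - y1) / (x2 - x1) = (9) / (4) mod 17 = 15
x3 = s^2 - x1 - x2 mod 17 = 15^2 - 7 - 11 = 3
y3 = s (x1 - x3) - y1 mod 17 = 15 * (7 - 3) - 11 = 15

P + Q = (3, 15)


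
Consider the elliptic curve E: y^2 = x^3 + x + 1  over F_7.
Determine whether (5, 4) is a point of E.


Check whether y^2 = x^3 + 1 x + 1 (mod 7) for (x, y) = (5, 4).
LHS: y^2 = 4^2 mod 7 = 2
RHS: x^3 + 1 x + 1 = 5^3 + 1*5 + 1 mod 7 = 5
LHS != RHS

No, not on the curve


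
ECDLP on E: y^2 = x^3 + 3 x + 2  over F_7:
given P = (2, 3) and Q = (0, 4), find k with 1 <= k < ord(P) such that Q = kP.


Enumerate multiples of P until we hit Q = (0, 4):
  1P = (2, 3)
  2P = (4, 6)
  3P = (5, 3)
  4P = (0, 4)
Match found at i = 4.

k = 4


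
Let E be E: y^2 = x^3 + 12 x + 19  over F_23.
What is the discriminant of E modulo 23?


4 a^3 + 27 b^2 = 4*12^3 + 27*19^2 = 6912 + 9747 = 16659
Delta = -16 * (16659) = -266544
Delta mod 23 = 3

Delta = 3 (mod 23)


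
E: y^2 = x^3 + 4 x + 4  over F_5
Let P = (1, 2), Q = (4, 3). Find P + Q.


P != Q, so use the chord formula.
s = (y2 - y1) / (x2 - x1) = (1) / (3) mod 5 = 2
x3 = s^2 - x1 - x2 mod 5 = 2^2 - 1 - 4 = 4
y3 = s (x1 - x3) - y1 mod 5 = 2 * (1 - 4) - 2 = 2

P + Q = (4, 2)


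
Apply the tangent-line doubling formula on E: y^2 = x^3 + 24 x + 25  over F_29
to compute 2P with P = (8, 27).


Doubling: s = (3 x1^2 + a) / (2 y1)
s = (3*8^2 + 24) / (2*27) mod 29 = 4
x3 = s^2 - 2 x1 mod 29 = 4^2 - 2*8 = 0
y3 = s (x1 - x3) - y1 mod 29 = 4 * (8 - 0) - 27 = 5

2P = (0, 5)


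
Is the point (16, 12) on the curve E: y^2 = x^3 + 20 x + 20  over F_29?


Check whether y^2 = x^3 + 20 x + 20 (mod 29) for (x, y) = (16, 12).
LHS: y^2 = 12^2 mod 29 = 28
RHS: x^3 + 20 x + 20 = 16^3 + 20*16 + 20 mod 29 = 28
LHS = RHS

Yes, on the curve


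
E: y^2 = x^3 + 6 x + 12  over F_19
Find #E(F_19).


For each x in F_19, count y with y^2 = x^3 + 6 x + 12 mod 19:
  x = 1: RHS = 0, y in [0]  -> 1 point(s)
  x = 3: RHS = 0, y in [0]  -> 1 point(s)
  x = 4: RHS = 5, y in [9, 10]  -> 2 point(s)
  x = 6: RHS = 17, y in [6, 13]  -> 2 point(s)
  x = 7: RHS = 17, y in [6, 13]  -> 2 point(s)
  x = 9: RHS = 16, y in [4, 15]  -> 2 point(s)
  x = 12: RHS = 7, y in [8, 11]  -> 2 point(s)
  x = 13: RHS = 7, y in [8, 11]  -> 2 point(s)
  x = 14: RHS = 9, y in [3, 16]  -> 2 point(s)
  x = 15: RHS = 0, y in [0]  -> 1 point(s)
  x = 16: RHS = 5, y in [9, 10]  -> 2 point(s)
  x = 17: RHS = 11, y in [7, 12]  -> 2 point(s)
  x = 18: RHS = 5, y in [9, 10]  -> 2 point(s)
Affine points: 23. Add the point at infinity: total = 24.

#E(F_19) = 24


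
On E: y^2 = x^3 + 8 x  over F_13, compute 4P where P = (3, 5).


k = 4 = 100_2 (binary, LSB first: 001)
Double-and-add from P = (3, 5):
  bit 0 = 0: acc unchanged = O
  bit 1 = 0: acc unchanged = O
  bit 2 = 1: acc = O + (3, 5) = (3, 5)

4P = (3, 5)


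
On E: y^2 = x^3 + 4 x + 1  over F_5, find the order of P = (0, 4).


Compute successive multiples of P until we hit O:
  1P = (0, 4)
  2P = (4, 4)
  3P = (1, 1)
  4P = (3, 0)
  5P = (1, 4)
  6P = (4, 1)
  7P = (0, 1)
  8P = O

ord(P) = 8


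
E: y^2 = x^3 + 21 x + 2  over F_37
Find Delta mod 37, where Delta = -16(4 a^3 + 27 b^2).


4 a^3 + 27 b^2 = 4*21^3 + 27*2^2 = 37044 + 108 = 37152
Delta = -16 * (37152) = -594432
Delta mod 37 = 10

Delta = 10 (mod 37)


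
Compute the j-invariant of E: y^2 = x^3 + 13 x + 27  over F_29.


Delta = -16(4 a^3 + 27 b^2) mod 29 = 25
-1728 * (4 a)^3 = -1728 * (4*13)^3 mod 29 = 18
j = 18 * 25^(-1) mod 29 = 10

j = 10 (mod 29)


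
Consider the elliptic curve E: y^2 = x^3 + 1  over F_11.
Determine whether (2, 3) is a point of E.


Check whether y^2 = x^3 + 0 x + 1 (mod 11) for (x, y) = (2, 3).
LHS: y^2 = 3^2 mod 11 = 9
RHS: x^3 + 0 x + 1 = 2^3 + 0*2 + 1 mod 11 = 9
LHS = RHS

Yes, on the curve


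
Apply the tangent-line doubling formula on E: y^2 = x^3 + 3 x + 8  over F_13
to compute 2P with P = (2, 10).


Doubling: s = (3 x1^2 + a) / (2 y1)
s = (3*2^2 + 3) / (2*10) mod 13 = 4
x3 = s^2 - 2 x1 mod 13 = 4^2 - 2*2 = 12
y3 = s (x1 - x3) - y1 mod 13 = 4 * (2 - 12) - 10 = 2

2P = (12, 2)


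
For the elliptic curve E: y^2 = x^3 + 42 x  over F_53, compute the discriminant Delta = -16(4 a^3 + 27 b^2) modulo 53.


4 a^3 + 27 b^2 = 4*42^3 + 27*0^2 = 296352 + 0 = 296352
Delta = -16 * (296352) = -4741632
Delta mod 53 = 13

Delta = 13 (mod 53)


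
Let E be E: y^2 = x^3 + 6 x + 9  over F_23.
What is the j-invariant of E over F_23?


Delta = -16(4 a^3 + 27 b^2) mod 23 = 13
-1728 * (4 a)^3 = -1728 * (4*6)^3 mod 23 = 20
j = 20 * 13^(-1) mod 23 = 21

j = 21 (mod 23)


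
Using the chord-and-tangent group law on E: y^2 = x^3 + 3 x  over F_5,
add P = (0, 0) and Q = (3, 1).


P != Q, so use the chord formula.
s = (y2 - y1) / (x2 - x1) = (1) / (3) mod 5 = 2
x3 = s^2 - x1 - x2 mod 5 = 2^2 - 0 - 3 = 1
y3 = s (x1 - x3) - y1 mod 5 = 2 * (0 - 1) - 0 = 3

P + Q = (1, 3)


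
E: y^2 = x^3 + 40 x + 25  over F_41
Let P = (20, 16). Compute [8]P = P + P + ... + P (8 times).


k = 8 = 1000_2 (binary, LSB first: 0001)
Double-and-add from P = (20, 16):
  bit 0 = 0: acc unchanged = O
  bit 1 = 0: acc unchanged = O
  bit 2 = 0: acc unchanged = O
  bit 3 = 1: acc = O + (38, 40) = (38, 40)

8P = (38, 40)


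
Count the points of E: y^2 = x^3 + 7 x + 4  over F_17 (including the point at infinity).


For each x in F_17, count y with y^2 = x^3 + 7 x + 4 mod 17:
  x = 0: RHS = 4, y in [2, 15]  -> 2 point(s)
  x = 2: RHS = 9, y in [3, 14]  -> 2 point(s)
  x = 3: RHS = 1, y in [1, 16]  -> 2 point(s)
  x = 11: RHS = 1, y in [1, 16]  -> 2 point(s)
  x = 15: RHS = 16, y in [4, 13]  -> 2 point(s)
  x = 16: RHS = 13, y in [8, 9]  -> 2 point(s)
Affine points: 12. Add the point at infinity: total = 13.

#E(F_17) = 13


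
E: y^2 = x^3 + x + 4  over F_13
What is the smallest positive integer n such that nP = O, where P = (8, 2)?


Compute successive multiples of P until we hit O:
  1P = (8, 2)
  2P = (7, 4)
  3P = (2, 12)
  4P = (0, 2)
  5P = (5, 11)
  6P = (9, 1)
  7P = (10, 0)
  8P = (9, 12)
  ... (continuing to 14P)
  14P = O

ord(P) = 14


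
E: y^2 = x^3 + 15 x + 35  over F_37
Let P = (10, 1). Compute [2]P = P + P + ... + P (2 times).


k = 2 = 10_2 (binary, LSB first: 01)
Double-and-add from P = (10, 1):
  bit 0 = 0: acc unchanged = O
  bit 1 = 1: acc = O + (24, 14) = (24, 14)

2P = (24, 14)


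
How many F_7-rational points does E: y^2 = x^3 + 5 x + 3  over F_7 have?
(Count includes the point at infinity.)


For each x in F_7, count y with y^2 = x^3 + 5 x + 3 mod 7:
  x = 1: RHS = 2, y in [3, 4]  -> 2 point(s)
  x = 2: RHS = 0, y in [0]  -> 1 point(s)
  x = 6: RHS = 4, y in [2, 5]  -> 2 point(s)
Affine points: 5. Add the point at infinity: total = 6.

#E(F_7) = 6


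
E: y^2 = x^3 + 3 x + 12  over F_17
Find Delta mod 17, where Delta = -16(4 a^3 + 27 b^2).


4 a^3 + 27 b^2 = 4*3^3 + 27*12^2 = 108 + 3888 = 3996
Delta = -16 * (3996) = -63936
Delta mod 17 = 1

Delta = 1 (mod 17)


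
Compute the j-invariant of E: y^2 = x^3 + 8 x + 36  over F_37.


Delta = -16(4 a^3 + 27 b^2) mod 37 = 26
-1728 * (4 a)^3 = -1728 * (4*8)^3 mod 37 = 31
j = 31 * 26^(-1) mod 37 = 14

j = 14 (mod 37)


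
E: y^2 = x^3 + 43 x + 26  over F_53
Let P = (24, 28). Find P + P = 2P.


Doubling: s = (3 x1^2 + a) / (2 y1)
s = (3*24^2 + 43) / (2*28) mod 53 = 25
x3 = s^2 - 2 x1 mod 53 = 25^2 - 2*24 = 47
y3 = s (x1 - x3) - y1 mod 53 = 25 * (24 - 47) - 28 = 33

2P = (47, 33)


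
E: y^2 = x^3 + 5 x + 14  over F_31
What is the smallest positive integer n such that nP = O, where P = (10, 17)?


Compute successive multiples of P until we hit O:
  1P = (10, 17)
  2P = (0, 18)
  3P = (30, 16)
  4P = (1, 12)
  5P = (5, 3)
  6P = (4, 6)
  7P = (4, 25)
  8P = (5, 28)
  ... (continuing to 13P)
  13P = O

ord(P) = 13


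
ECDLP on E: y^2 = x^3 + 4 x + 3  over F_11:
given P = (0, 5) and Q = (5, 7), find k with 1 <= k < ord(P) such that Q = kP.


Enumerate multiples of P until we hit Q = (5, 7):
  1P = (0, 5)
  2P = (5, 4)
  3P = (10, 8)
  4P = (10, 3)
  5P = (5, 7)
Match found at i = 5.

k = 5


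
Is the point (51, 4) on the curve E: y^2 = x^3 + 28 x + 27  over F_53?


Check whether y^2 = x^3 + 28 x + 27 (mod 53) for (x, y) = (51, 4).
LHS: y^2 = 4^2 mod 53 = 16
RHS: x^3 + 28 x + 27 = 51^3 + 28*51 + 27 mod 53 = 16
LHS = RHS

Yes, on the curve


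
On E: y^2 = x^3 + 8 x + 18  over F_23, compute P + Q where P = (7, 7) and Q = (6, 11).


P != Q, so use the chord formula.
s = (y2 - y1) / (x2 - x1) = (4) / (22) mod 23 = 19
x3 = s^2 - x1 - x2 mod 23 = 19^2 - 7 - 6 = 3
y3 = s (x1 - x3) - y1 mod 23 = 19 * (7 - 3) - 7 = 0

P + Q = (3, 0)


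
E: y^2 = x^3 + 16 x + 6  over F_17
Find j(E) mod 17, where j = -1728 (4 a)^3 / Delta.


Delta = -16(4 a^3 + 27 b^2) mod 17 = 16
-1728 * (4 a)^3 = -1728 * (4*16)^3 mod 17 = 7
j = 7 * 16^(-1) mod 17 = 10

j = 10 (mod 17)


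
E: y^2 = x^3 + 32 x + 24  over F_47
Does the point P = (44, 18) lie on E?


Check whether y^2 = x^3 + 32 x + 24 (mod 47) for (x, y) = (44, 18).
LHS: y^2 = 18^2 mod 47 = 42
RHS: x^3 + 32 x + 24 = 44^3 + 32*44 + 24 mod 47 = 42
LHS = RHS

Yes, on the curve


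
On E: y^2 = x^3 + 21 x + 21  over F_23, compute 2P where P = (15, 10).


Doubling: s = (3 x1^2 + a) / (2 y1)
s = (3*15^2 + 21) / (2*10) mod 23 = 21
x3 = s^2 - 2 x1 mod 23 = 21^2 - 2*15 = 20
y3 = s (x1 - x3) - y1 mod 23 = 21 * (15 - 20) - 10 = 0

2P = (20, 0)


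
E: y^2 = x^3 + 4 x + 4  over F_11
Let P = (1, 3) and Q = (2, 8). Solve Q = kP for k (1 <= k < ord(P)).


Enumerate multiples of P until we hit Q = (2, 8):
  1P = (1, 3)
  2P = (7, 1)
  3P = (8, 3)
  4P = (2, 8)
Match found at i = 4.

k = 4


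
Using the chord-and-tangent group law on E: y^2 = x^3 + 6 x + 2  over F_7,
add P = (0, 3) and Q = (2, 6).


P != Q, so use the chord formula.
s = (y2 - y1) / (x2 - x1) = (3) / (2) mod 7 = 5
x3 = s^2 - x1 - x2 mod 7 = 5^2 - 0 - 2 = 2
y3 = s (x1 - x3) - y1 mod 7 = 5 * (0 - 2) - 3 = 1

P + Q = (2, 1)


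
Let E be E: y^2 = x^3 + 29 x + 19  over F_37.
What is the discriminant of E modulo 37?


4 a^3 + 27 b^2 = 4*29^3 + 27*19^2 = 97556 + 9747 = 107303
Delta = -16 * (107303) = -1716848
Delta mod 37 = 26

Delta = 26 (mod 37)


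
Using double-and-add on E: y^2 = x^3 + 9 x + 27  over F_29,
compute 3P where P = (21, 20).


k = 3 = 11_2 (binary, LSB first: 11)
Double-and-add from P = (21, 20):
  bit 0 = 1: acc = O + (21, 20) = (21, 20)
  bit 1 = 1: acc = (21, 20) + (11, 23) = (20, 0)

3P = (20, 0)


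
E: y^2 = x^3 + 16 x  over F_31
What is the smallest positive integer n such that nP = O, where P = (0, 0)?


Compute successive multiples of P until we hit O:
  1P = (0, 0)
  2P = O

ord(P) = 2


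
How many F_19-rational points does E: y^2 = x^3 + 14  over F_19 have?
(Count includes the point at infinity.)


For each x in F_19, count y with y^2 = x^3 + 0 x + 14 mod 19:
  x = 5: RHS = 6, y in [5, 14]  -> 2 point(s)
  x = 10: RHS = 7, y in [8, 11]  -> 2 point(s)
  x = 13: RHS = 7, y in [8, 11]  -> 2 point(s)
  x = 15: RHS = 7, y in [8, 11]  -> 2 point(s)
  x = 16: RHS = 6, y in [5, 14]  -> 2 point(s)
  x = 17: RHS = 6, y in [5, 14]  -> 2 point(s)
Affine points: 12. Add the point at infinity: total = 13.

#E(F_19) = 13


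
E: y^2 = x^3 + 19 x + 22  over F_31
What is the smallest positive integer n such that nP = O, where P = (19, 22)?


Compute successive multiples of P until we hit O:
  1P = (19, 22)
  2P = (7, 8)
  3P = (21, 17)
  4P = (5, 5)
  5P = (8, 29)
  6P = (29, 21)
  7P = (23, 28)
  8P = (30, 8)
  ... (continuing to 34P)
  34P = O

ord(P) = 34


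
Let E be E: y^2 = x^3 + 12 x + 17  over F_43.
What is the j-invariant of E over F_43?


Delta = -16(4 a^3 + 27 b^2) mod 43 = 28
-1728 * (4 a)^3 = -1728 * (4*12)^3 mod 43 = 32
j = 32 * 28^(-1) mod 43 = 38

j = 38 (mod 43)


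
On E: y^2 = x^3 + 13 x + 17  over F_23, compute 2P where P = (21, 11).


Doubling: s = (3 x1^2 + a) / (2 y1)
s = (3*21^2 + 13) / (2*11) mod 23 = 21
x3 = s^2 - 2 x1 mod 23 = 21^2 - 2*21 = 8
y3 = s (x1 - x3) - y1 mod 23 = 21 * (21 - 8) - 11 = 9

2P = (8, 9)


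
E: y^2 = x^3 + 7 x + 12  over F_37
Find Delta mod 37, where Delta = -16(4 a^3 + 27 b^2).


4 a^3 + 27 b^2 = 4*7^3 + 27*12^2 = 1372 + 3888 = 5260
Delta = -16 * (5260) = -84160
Delta mod 37 = 15

Delta = 15 (mod 37)


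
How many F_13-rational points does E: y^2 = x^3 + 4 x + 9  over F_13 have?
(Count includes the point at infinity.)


For each x in F_13, count y with y^2 = x^3 + 4 x + 9 mod 13:
  x = 0: RHS = 9, y in [3, 10]  -> 2 point(s)
  x = 1: RHS = 1, y in [1, 12]  -> 2 point(s)
  x = 2: RHS = 12, y in [5, 8]  -> 2 point(s)
  x = 3: RHS = 9, y in [3, 10]  -> 2 point(s)
  x = 7: RHS = 3, y in [4, 9]  -> 2 point(s)
  x = 10: RHS = 9, y in [3, 10]  -> 2 point(s)
  x = 12: RHS = 4, y in [2, 11]  -> 2 point(s)
Affine points: 14. Add the point at infinity: total = 15.

#E(F_13) = 15


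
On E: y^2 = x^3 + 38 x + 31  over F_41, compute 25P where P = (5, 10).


k = 25 = 11001_2 (binary, LSB first: 10011)
Double-and-add from P = (5, 10):
  bit 0 = 1: acc = O + (5, 10) = (5, 10)
  bit 1 = 0: acc unchanged = (5, 10)
  bit 2 = 0: acc unchanged = (5, 10)
  bit 3 = 1: acc = (5, 10) + (12, 1) = (29, 15)
  bit 4 = 1: acc = (29, 15) + (15, 32) = (15, 9)

25P = (15, 9)


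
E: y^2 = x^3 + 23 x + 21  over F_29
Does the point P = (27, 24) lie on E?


Check whether y^2 = x^3 + 23 x + 21 (mod 29) for (x, y) = (27, 24).
LHS: y^2 = 24^2 mod 29 = 25
RHS: x^3 + 23 x + 21 = 27^3 + 23*27 + 21 mod 29 = 25
LHS = RHS

Yes, on the curve


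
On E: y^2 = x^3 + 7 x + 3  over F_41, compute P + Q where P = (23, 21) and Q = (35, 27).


P != Q, so use the chord formula.
s = (y2 - y1) / (x2 - x1) = (6) / (12) mod 41 = 21
x3 = s^2 - x1 - x2 mod 41 = 21^2 - 23 - 35 = 14
y3 = s (x1 - x3) - y1 mod 41 = 21 * (23 - 14) - 21 = 4

P + Q = (14, 4)


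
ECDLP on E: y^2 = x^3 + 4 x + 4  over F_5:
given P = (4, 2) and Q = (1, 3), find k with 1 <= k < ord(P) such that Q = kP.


Enumerate multiples of P until we hit Q = (1, 3):
  1P = (4, 2)
  2P = (1, 2)
  3P = (0, 3)
  4P = (2, 0)
  5P = (0, 2)
  6P = (1, 3)
Match found at i = 6.

k = 6


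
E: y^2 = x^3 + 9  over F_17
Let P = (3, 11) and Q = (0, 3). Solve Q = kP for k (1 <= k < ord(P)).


Enumerate multiples of P until we hit Q = (0, 3):
  1P = (3, 11)
  2P = (15, 16)
  3P = (0, 3)
Match found at i = 3.

k = 3


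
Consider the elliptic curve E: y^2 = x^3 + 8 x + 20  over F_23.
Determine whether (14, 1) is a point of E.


Check whether y^2 = x^3 + 8 x + 20 (mod 23) for (x, y) = (14, 1).
LHS: y^2 = 1^2 mod 23 = 1
RHS: x^3 + 8 x + 20 = 14^3 + 8*14 + 20 mod 23 = 1
LHS = RHS

Yes, on the curve


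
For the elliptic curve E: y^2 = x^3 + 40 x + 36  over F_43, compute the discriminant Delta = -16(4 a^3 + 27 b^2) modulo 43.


4 a^3 + 27 b^2 = 4*40^3 + 27*36^2 = 256000 + 34992 = 290992
Delta = -16 * (290992) = -4655872
Delta mod 43 = 39

Delta = 39 (mod 43)


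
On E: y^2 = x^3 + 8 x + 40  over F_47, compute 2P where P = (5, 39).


Doubling: s = (3 x1^2 + a) / (2 y1)
s = (3*5^2 + 8) / (2*39) mod 47 = 33
x3 = s^2 - 2 x1 mod 47 = 33^2 - 2*5 = 45
y3 = s (x1 - x3) - y1 mod 47 = 33 * (5 - 45) - 39 = 4

2P = (45, 4)


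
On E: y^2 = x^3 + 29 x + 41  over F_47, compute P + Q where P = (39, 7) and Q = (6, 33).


P != Q, so use the chord formula.
s = (y2 - y1) / (x2 - x1) = (26) / (14) mod 47 = 22
x3 = s^2 - x1 - x2 mod 47 = 22^2 - 39 - 6 = 16
y3 = s (x1 - x3) - y1 mod 47 = 22 * (39 - 16) - 7 = 29

P + Q = (16, 29)


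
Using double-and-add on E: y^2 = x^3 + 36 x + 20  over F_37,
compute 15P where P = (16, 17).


k = 15 = 1111_2 (binary, LSB first: 1111)
Double-and-add from P = (16, 17):
  bit 0 = 1: acc = O + (16, 17) = (16, 17)
  bit 1 = 1: acc = (16, 17) + (12, 21) = (10, 14)
  bit 2 = 1: acc = (10, 14) + (2, 27) = (34, 25)
  bit 3 = 1: acc = (34, 25) + (21, 26) = (12, 16)

15P = (12, 16)


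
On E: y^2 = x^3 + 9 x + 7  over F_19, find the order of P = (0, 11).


Compute successive multiples of P until we hit O:
  1P = (0, 11)
  2P = (9, 0)
  3P = (0, 8)
  4P = O

ord(P) = 4


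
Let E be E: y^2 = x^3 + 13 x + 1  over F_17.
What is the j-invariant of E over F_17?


Delta = -16(4 a^3 + 27 b^2) mod 17 = 9
-1728 * (4 a)^3 = -1728 * (4*13)^3 mod 17 = 6
j = 6 * 9^(-1) mod 17 = 12

j = 12 (mod 17)


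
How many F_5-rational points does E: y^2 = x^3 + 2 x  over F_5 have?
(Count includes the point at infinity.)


For each x in F_5, count y with y^2 = x^3 + 2 x + 0 mod 5:
  x = 0: RHS = 0, y in [0]  -> 1 point(s)
Affine points: 1. Add the point at infinity: total = 2.

#E(F_5) = 2


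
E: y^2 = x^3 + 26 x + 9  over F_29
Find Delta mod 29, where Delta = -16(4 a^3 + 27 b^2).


4 a^3 + 27 b^2 = 4*26^3 + 27*9^2 = 70304 + 2187 = 72491
Delta = -16 * (72491) = -1159856
Delta mod 29 = 28

Delta = 28 (mod 29)


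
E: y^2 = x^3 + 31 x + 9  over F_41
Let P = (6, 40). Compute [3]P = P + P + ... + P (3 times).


k = 3 = 11_2 (binary, LSB first: 11)
Double-and-add from P = (6, 40):
  bit 0 = 1: acc = O + (6, 40) = (6, 40)
  bit 1 = 1: acc = (6, 40) + (11, 0) = (6, 1)

3P = (6, 1)


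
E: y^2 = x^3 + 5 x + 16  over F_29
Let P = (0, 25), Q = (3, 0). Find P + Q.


P != Q, so use the chord formula.
s = (y2 - y1) / (x2 - x1) = (4) / (3) mod 29 = 11
x3 = s^2 - x1 - x2 mod 29 = 11^2 - 0 - 3 = 2
y3 = s (x1 - x3) - y1 mod 29 = 11 * (0 - 2) - 25 = 11

P + Q = (2, 11)


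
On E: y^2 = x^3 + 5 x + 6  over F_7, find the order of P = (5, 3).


Compute successive multiples of P until we hit O:
  1P = (5, 3)
  2P = (6, 0)
  3P = (5, 4)
  4P = O

ord(P) = 4


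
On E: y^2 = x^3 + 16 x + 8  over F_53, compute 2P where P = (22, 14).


Doubling: s = (3 x1^2 + a) / (2 y1)
s = (3*22^2 + 16) / (2*14) mod 53 = 7
x3 = s^2 - 2 x1 mod 53 = 7^2 - 2*22 = 5
y3 = s (x1 - x3) - y1 mod 53 = 7 * (22 - 5) - 14 = 52

2P = (5, 52)


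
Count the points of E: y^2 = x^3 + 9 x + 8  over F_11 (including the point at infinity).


For each x in F_11, count y with y^2 = x^3 + 9 x + 8 mod 11:
  x = 2: RHS = 1, y in [1, 10]  -> 2 point(s)
  x = 4: RHS = 9, y in [3, 8]  -> 2 point(s)
  x = 6: RHS = 3, y in [5, 6]  -> 2 point(s)
  x = 8: RHS = 9, y in [3, 8]  -> 2 point(s)
  x = 9: RHS = 4, y in [2, 9]  -> 2 point(s)
  x = 10: RHS = 9, y in [3, 8]  -> 2 point(s)
Affine points: 12. Add the point at infinity: total = 13.

#E(F_11) = 13


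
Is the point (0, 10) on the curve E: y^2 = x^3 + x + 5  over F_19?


Check whether y^2 = x^3 + 1 x + 5 (mod 19) for (x, y) = (0, 10).
LHS: y^2 = 10^2 mod 19 = 5
RHS: x^3 + 1 x + 5 = 0^3 + 1*0 + 5 mod 19 = 5
LHS = RHS

Yes, on the curve


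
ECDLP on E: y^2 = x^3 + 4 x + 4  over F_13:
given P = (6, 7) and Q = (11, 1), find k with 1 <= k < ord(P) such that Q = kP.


Enumerate multiples of P until we hit Q = (11, 1):
  1P = (6, 7)
  2P = (0, 2)
  3P = (3, 2)
  4P = (1, 10)
  5P = (10, 11)
  6P = (11, 1)
Match found at i = 6.

k = 6


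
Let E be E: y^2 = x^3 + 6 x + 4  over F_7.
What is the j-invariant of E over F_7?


Delta = -16(4 a^3 + 27 b^2) mod 7 = 5
-1728 * (4 a)^3 = -1728 * (4*6)^3 mod 7 = 6
j = 6 * 5^(-1) mod 7 = 4

j = 4 (mod 7)


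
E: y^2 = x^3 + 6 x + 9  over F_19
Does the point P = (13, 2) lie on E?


Check whether y^2 = x^3 + 6 x + 9 (mod 19) for (x, y) = (13, 2).
LHS: y^2 = 2^2 mod 19 = 4
RHS: x^3 + 6 x + 9 = 13^3 + 6*13 + 9 mod 19 = 4
LHS = RHS

Yes, on the curve


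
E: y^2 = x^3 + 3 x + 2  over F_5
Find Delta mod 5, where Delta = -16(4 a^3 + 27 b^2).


4 a^3 + 27 b^2 = 4*3^3 + 27*2^2 = 108 + 108 = 216
Delta = -16 * (216) = -3456
Delta mod 5 = 4

Delta = 4 (mod 5)


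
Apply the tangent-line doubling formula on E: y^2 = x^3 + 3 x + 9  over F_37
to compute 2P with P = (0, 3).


Doubling: s = (3 x1^2 + a) / (2 y1)
s = (3*0^2 + 3) / (2*3) mod 37 = 19
x3 = s^2 - 2 x1 mod 37 = 19^2 - 2*0 = 28
y3 = s (x1 - x3) - y1 mod 37 = 19 * (0 - 28) - 3 = 20

2P = (28, 20)


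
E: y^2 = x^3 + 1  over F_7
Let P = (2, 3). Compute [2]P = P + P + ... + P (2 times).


k = 2 = 10_2 (binary, LSB first: 01)
Double-and-add from P = (2, 3):
  bit 0 = 0: acc unchanged = O
  bit 1 = 1: acc = O + (0, 1) = (0, 1)

2P = (0, 1)


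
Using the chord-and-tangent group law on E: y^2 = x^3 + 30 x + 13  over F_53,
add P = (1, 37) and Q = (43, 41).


P != Q, so use the chord formula.
s = (y2 - y1) / (x2 - x1) = (4) / (42) mod 53 = 43
x3 = s^2 - x1 - x2 mod 53 = 43^2 - 1 - 43 = 3
y3 = s (x1 - x3) - y1 mod 53 = 43 * (1 - 3) - 37 = 36

P + Q = (3, 36)


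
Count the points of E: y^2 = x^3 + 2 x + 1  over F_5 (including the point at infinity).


For each x in F_5, count y with y^2 = x^3 + 2 x + 1 mod 5:
  x = 0: RHS = 1, y in [1, 4]  -> 2 point(s)
  x = 1: RHS = 4, y in [2, 3]  -> 2 point(s)
  x = 3: RHS = 4, y in [2, 3]  -> 2 point(s)
Affine points: 6. Add the point at infinity: total = 7.

#E(F_5) = 7


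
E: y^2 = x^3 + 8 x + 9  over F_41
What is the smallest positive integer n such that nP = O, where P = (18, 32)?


Compute successive multiples of P until we hit O:
  1P = (18, 32)
  2P = (1, 31)
  3P = (2, 22)
  4P = (31, 6)
  5P = (37, 6)
  6P = (4, 33)
  7P = (28, 39)
  8P = (0, 38)
  ... (continuing to 54P)
  54P = O

ord(P) = 54


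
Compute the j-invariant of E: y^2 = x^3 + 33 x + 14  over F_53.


Delta = -16(4 a^3 + 27 b^2) mod 53 = 42
-1728 * (4 a)^3 = -1728 * (4*33)^3 mod 53 = 4
j = 4 * 42^(-1) mod 53 = 43

j = 43 (mod 53)


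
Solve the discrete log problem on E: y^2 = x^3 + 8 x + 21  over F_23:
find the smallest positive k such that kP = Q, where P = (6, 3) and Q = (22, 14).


Enumerate multiples of P until we hit Q = (22, 14):
  1P = (6, 3)
  2P = (4, 5)
  3P = (14, 5)
  4P = (16, 6)
  5P = (5, 18)
  6P = (7, 12)
  7P = (22, 14)
Match found at i = 7.

k = 7


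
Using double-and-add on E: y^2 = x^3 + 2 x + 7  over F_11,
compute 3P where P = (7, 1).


k = 3 = 11_2 (binary, LSB first: 11)
Double-and-add from P = (7, 1):
  bit 0 = 1: acc = O + (7, 1) = (7, 1)
  bit 1 = 1: acc = (7, 1) + (6, 2) = (10, 2)

3P = (10, 2)


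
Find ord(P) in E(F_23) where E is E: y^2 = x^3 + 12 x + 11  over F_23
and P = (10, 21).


Compute successive multiples of P until we hit O:
  1P = (10, 21)
  2P = (15, 1)
  3P = (14, 18)
  4P = (1, 1)
  5P = (7, 1)
  6P = (7, 22)
  7P = (1, 22)
  8P = (14, 5)
  ... (continuing to 11P)
  11P = O

ord(P) = 11


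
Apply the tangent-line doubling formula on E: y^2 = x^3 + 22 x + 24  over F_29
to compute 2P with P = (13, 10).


Doubling: s = (3 x1^2 + a) / (2 y1)
s = (3*13^2 + 22) / (2*10) mod 29 = 25
x3 = s^2 - 2 x1 mod 29 = 25^2 - 2*13 = 19
y3 = s (x1 - x3) - y1 mod 29 = 25 * (13 - 19) - 10 = 14

2P = (19, 14)
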